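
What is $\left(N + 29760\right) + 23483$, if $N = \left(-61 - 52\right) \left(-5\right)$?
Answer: $53808$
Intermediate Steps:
$N = 565$ ($N = \left(-113\right) \left(-5\right) = 565$)
$\left(N + 29760\right) + 23483 = \left(565 + 29760\right) + 23483 = 30325 + 23483 = 53808$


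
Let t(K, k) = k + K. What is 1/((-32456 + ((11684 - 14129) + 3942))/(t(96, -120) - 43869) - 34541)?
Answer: -43893/1516077154 ≈ -2.8952e-5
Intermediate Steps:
t(K, k) = K + k
1/((-32456 + ((11684 - 14129) + 3942))/(t(96, -120) - 43869) - 34541) = 1/((-32456 + ((11684 - 14129) + 3942))/((96 - 120) - 43869) - 34541) = 1/((-32456 + (-2445 + 3942))/(-24 - 43869) - 34541) = 1/((-32456 + 1497)/(-43893) - 34541) = 1/(-30959*(-1/43893) - 34541) = 1/(30959/43893 - 34541) = 1/(-1516077154/43893) = -43893/1516077154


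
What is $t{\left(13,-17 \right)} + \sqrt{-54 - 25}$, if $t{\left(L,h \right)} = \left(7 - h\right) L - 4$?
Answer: $308 + i \sqrt{79} \approx 308.0 + 8.8882 i$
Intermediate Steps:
$t{\left(L,h \right)} = -4 + L \left(7 - h\right)$ ($t{\left(L,h \right)} = L \left(7 - h\right) - 4 = -4 + L \left(7 - h\right)$)
$t{\left(13,-17 \right)} + \sqrt{-54 - 25} = \left(-4 + 7 \cdot 13 - 13 \left(-17\right)\right) + \sqrt{-54 - 25} = \left(-4 + 91 + 221\right) + \sqrt{-79} = 308 + i \sqrt{79}$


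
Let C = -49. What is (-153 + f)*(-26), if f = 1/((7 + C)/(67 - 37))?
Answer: 27976/7 ≈ 3996.6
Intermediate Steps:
f = -5/7 (f = 1/((7 - 49)/(67 - 37)) = 1/(-42/30) = 1/(-42*1/30) = 1/(-7/5) = -5/7 ≈ -0.71429)
(-153 + f)*(-26) = (-153 - 5/7)*(-26) = -1076/7*(-26) = 27976/7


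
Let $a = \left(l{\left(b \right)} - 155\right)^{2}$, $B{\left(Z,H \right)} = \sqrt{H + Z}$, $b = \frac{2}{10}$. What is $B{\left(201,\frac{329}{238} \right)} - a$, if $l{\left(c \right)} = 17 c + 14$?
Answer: $- \frac{473344}{25} + \frac{\sqrt{233954}}{34} \approx -18920.0$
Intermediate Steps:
$b = \frac{1}{5}$ ($b = 2 \cdot \frac{1}{10} = \frac{1}{5} \approx 0.2$)
$l{\left(c \right)} = 14 + 17 c$
$a = \frac{473344}{25}$ ($a = \left(\left(14 + 17 \cdot \frac{1}{5}\right) - 155\right)^{2} = \left(\left(14 + \frac{17}{5}\right) - 155\right)^{2} = \left(\frac{87}{5} - 155\right)^{2} = \left(- \frac{688}{5}\right)^{2} = \frac{473344}{25} \approx 18934.0$)
$B{\left(201,\frac{329}{238} \right)} - a = \sqrt{\frac{329}{238} + 201} - \frac{473344}{25} = \sqrt{329 \cdot \frac{1}{238} + 201} - \frac{473344}{25} = \sqrt{\frac{47}{34} + 201} - \frac{473344}{25} = \sqrt{\frac{6881}{34}} - \frac{473344}{25} = \frac{\sqrt{233954}}{34} - \frac{473344}{25} = - \frac{473344}{25} + \frac{\sqrt{233954}}{34}$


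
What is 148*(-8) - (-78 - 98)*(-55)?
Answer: -10864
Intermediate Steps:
148*(-8) - (-78 - 98)*(-55) = -1184 - (-176)*(-55) = -1184 - 1*9680 = -1184 - 9680 = -10864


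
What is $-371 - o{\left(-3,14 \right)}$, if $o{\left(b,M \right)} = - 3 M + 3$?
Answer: $-332$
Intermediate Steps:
$o{\left(b,M \right)} = 3 - 3 M$
$-371 - o{\left(-3,14 \right)} = -371 - \left(3 - 42\right) = -371 - -39 = -371 + 39 = -332$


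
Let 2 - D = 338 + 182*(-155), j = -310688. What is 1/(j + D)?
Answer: -1/282814 ≈ -3.5359e-6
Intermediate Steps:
D = 27874 (D = 2 - (338 + 182*(-155)) = 2 - (338 - 28210) = 2 - 1*(-27872) = 2 + 27872 = 27874)
1/(j + D) = 1/(-310688 + 27874) = 1/(-282814) = -1/282814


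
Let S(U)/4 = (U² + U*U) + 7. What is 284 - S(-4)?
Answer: 128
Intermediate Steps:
S(U) = 28 + 8*U² (S(U) = 4*((U² + U*U) + 7) = 4*((U² + U²) + 7) = 4*(2*U² + 7) = 4*(7 + 2*U²) = 28 + 8*U²)
284 - S(-4) = 284 - (28 + 8*(-4)²) = 284 - (28 + 8*16) = 284 - (28 + 128) = 284 - 1*156 = 284 - 156 = 128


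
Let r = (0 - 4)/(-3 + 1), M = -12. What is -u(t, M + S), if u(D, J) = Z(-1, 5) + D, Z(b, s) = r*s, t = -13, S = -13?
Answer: 3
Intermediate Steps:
r = 2 (r = -4/(-2) = -4*(-½) = 2)
Z(b, s) = 2*s
u(D, J) = 10 + D (u(D, J) = 2*5 + D = 10 + D)
-u(t, M + S) = -(10 - 13) = -1*(-3) = 3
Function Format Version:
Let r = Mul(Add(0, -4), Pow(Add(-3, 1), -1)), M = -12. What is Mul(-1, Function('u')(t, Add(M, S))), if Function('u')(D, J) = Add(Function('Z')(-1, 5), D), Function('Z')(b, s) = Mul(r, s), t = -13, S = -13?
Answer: 3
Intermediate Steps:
r = 2 (r = Mul(-4, Pow(-2, -1)) = Mul(-4, Rational(-1, 2)) = 2)
Function('Z')(b, s) = Mul(2, s)
Function('u')(D, J) = Add(10, D) (Function('u')(D, J) = Add(Mul(2, 5), D) = Add(10, D))
Mul(-1, Function('u')(t, Add(M, S))) = Mul(-1, Add(10, -13)) = Mul(-1, -3) = 3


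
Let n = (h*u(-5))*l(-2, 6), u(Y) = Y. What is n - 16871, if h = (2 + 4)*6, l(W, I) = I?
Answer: -17951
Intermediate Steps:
h = 36 (h = 6*6 = 36)
n = -1080 (n = (36*(-5))*6 = -180*6 = -1080)
n - 16871 = -1080 - 16871 = -17951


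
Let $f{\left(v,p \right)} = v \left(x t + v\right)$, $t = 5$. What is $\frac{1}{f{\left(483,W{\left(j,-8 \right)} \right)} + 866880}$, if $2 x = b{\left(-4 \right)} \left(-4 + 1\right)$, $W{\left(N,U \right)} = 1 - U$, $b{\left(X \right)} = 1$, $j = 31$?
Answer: $\frac{2}{2193093} \approx 9.1195 \cdot 10^{-7}$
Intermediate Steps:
$x = - \frac{3}{2}$ ($x = \frac{1 \left(-4 + 1\right)}{2} = \frac{1 \left(-3\right)}{2} = \frac{1}{2} \left(-3\right) = - \frac{3}{2} \approx -1.5$)
$f{\left(v,p \right)} = v \left(- \frac{15}{2} + v\right)$ ($f{\left(v,p \right)} = v \left(\left(- \frac{3}{2}\right) 5 + v\right) = v \left(- \frac{15}{2} + v\right)$)
$\frac{1}{f{\left(483,W{\left(j,-8 \right)} \right)} + 866880} = \frac{1}{\frac{1}{2} \cdot 483 \left(-15 + 2 \cdot 483\right) + 866880} = \frac{1}{\frac{1}{2} \cdot 483 \left(-15 + 966\right) + 866880} = \frac{1}{\frac{1}{2} \cdot 483 \cdot 951 + 866880} = \frac{1}{\frac{459333}{2} + 866880} = \frac{1}{\frac{2193093}{2}} = \frac{2}{2193093}$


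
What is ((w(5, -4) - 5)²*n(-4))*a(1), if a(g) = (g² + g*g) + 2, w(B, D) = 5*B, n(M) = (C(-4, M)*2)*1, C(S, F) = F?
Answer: -12800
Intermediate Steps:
n(M) = 2*M (n(M) = (M*2)*1 = (2*M)*1 = 2*M)
a(g) = 2 + 2*g² (a(g) = (g² + g²) + 2 = 2*g² + 2 = 2 + 2*g²)
((w(5, -4) - 5)²*n(-4))*a(1) = ((5*5 - 5)²*(2*(-4)))*(2 + 2*1²) = ((25 - 5)²*(-8))*(2 + 2*1) = (20²*(-8))*(2 + 2) = (400*(-8))*4 = -3200*4 = -12800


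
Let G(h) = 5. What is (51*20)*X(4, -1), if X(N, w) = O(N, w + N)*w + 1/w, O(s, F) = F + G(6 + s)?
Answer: -9180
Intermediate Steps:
O(s, F) = 5 + F (O(s, F) = F + 5 = 5 + F)
X(N, w) = 1/w + w*(5 + N + w) (X(N, w) = (5 + (w + N))*w + 1/w = (5 + (N + w))*w + 1/w = (5 + N + w)*w + 1/w = w*(5 + N + w) + 1/w = 1/w + w*(5 + N + w))
(51*20)*X(4, -1) = (51*20)*((1 + (-1)²*(5 + 4 - 1))/(-1)) = 1020*(-(1 + 1*8)) = 1020*(-(1 + 8)) = 1020*(-1*9) = 1020*(-9) = -9180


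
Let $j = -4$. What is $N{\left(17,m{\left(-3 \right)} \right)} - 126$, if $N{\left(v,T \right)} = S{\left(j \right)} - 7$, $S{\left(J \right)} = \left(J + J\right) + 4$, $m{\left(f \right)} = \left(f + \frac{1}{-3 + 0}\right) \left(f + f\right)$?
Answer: $-137$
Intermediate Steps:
$m{\left(f \right)} = 2 f \left(- \frac{1}{3} + f\right)$ ($m{\left(f \right)} = \left(f + \frac{1}{-3}\right) 2 f = \left(f - \frac{1}{3}\right) 2 f = \left(- \frac{1}{3} + f\right) 2 f = 2 f \left(- \frac{1}{3} + f\right)$)
$S{\left(J \right)} = 4 + 2 J$ ($S{\left(J \right)} = 2 J + 4 = 4 + 2 J$)
$N{\left(v,T \right)} = -11$ ($N{\left(v,T \right)} = \left(4 + 2 \left(-4\right)\right) - 7 = \left(4 - 8\right) - 7 = -4 - 7 = -11$)
$N{\left(17,m{\left(-3 \right)} \right)} - 126 = -11 - 126 = -137$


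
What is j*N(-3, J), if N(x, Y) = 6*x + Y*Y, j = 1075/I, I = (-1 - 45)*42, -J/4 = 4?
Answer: -18275/138 ≈ -132.43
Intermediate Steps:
J = -16 (J = -4*4 = -16)
I = -1932 (I = -46*42 = -1932)
j = -1075/1932 (j = 1075/(-1932) = 1075*(-1/1932) = -1075/1932 ≈ -0.55642)
N(x, Y) = Y**2 + 6*x (N(x, Y) = 6*x + Y**2 = Y**2 + 6*x)
j*N(-3, J) = -1075*((-16)**2 + 6*(-3))/1932 = -1075*(256 - 18)/1932 = -1075/1932*238 = -18275/138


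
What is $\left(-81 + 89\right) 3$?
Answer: $24$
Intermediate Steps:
$\left(-81 + 89\right) 3 = 8 \cdot 3 = 24$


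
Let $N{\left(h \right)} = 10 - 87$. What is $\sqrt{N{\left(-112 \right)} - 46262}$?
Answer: $i \sqrt{46339} \approx 215.26 i$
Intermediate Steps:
$N{\left(h \right)} = -77$ ($N{\left(h \right)} = 10 - 87 = -77$)
$\sqrt{N{\left(-112 \right)} - 46262} = \sqrt{-77 - 46262} = \sqrt{-46339} = i \sqrt{46339}$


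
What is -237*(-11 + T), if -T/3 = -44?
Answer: -28677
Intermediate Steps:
T = 132 (T = -3*(-44) = 132)
-237*(-11 + T) = -237*(-11 + 132) = -237*121 = -28677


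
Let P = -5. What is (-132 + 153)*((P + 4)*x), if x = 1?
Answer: -21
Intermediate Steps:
(-132 + 153)*((P + 4)*x) = (-132 + 153)*((-5 + 4)*1) = 21*(-1*1) = 21*(-1) = -21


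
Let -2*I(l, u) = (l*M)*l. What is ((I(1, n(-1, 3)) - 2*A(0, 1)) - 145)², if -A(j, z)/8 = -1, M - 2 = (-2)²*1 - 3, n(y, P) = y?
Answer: 105625/4 ≈ 26406.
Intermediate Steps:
M = 3 (M = 2 + ((-2)²*1 - 3) = 2 + (4*1 - 3) = 2 + (4 - 3) = 2 + 1 = 3)
A(j, z) = 8 (A(j, z) = -8*(-1) = 8)
I(l, u) = -3*l²/2 (I(l, u) = -l*3*l/2 = -3*l*l/2 = -3*l²/2)
((I(1, n(-1, 3)) - 2*A(0, 1)) - 145)² = ((-3/2*1² - 2*8) - 145)² = ((-3/2*1 - 16) - 145)² = ((-3/2 - 16) - 145)² = (-35/2 - 145)² = (-325/2)² = 105625/4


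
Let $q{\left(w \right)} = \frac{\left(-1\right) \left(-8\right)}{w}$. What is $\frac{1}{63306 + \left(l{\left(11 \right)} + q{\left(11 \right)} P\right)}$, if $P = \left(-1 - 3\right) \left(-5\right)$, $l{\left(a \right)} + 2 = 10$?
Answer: $\frac{11}{696614} \approx 1.5791 \cdot 10^{-5}$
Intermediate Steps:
$l{\left(a \right)} = 8$ ($l{\left(a \right)} = -2 + 10 = 8$)
$q{\left(w \right)} = \frac{8}{w}$
$P = 20$ ($P = \left(-4\right) \left(-5\right) = 20$)
$\frac{1}{63306 + \left(l{\left(11 \right)} + q{\left(11 \right)} P\right)} = \frac{1}{63306 + \left(8 + \frac{8}{11} \cdot 20\right)} = \frac{1}{63306 + \left(8 + \frac{160}{11}\right)} = \frac{1}{63306 + \frac{248}{11}} = \frac{1}{\frac{696614}{11}} = \frac{11}{696614}$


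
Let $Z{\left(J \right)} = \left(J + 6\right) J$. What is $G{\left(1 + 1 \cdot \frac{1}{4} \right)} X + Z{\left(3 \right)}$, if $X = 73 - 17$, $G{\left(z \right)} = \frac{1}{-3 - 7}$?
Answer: $\frac{107}{5} \approx 21.4$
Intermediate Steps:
$Z{\left(J \right)} = J \left(6 + J\right)$ ($Z{\left(J \right)} = \left(6 + J\right) J = J \left(6 + J\right)$)
$G{\left(z \right)} = - \frac{1}{10}$ ($G{\left(z \right)} = \frac{1}{-10} = - \frac{1}{10}$)
$X = 56$
$G{\left(1 + 1 \cdot \frac{1}{4} \right)} X + Z{\left(3 \right)} = \left(- \frac{1}{10}\right) 56 + 3 \left(6 + 3\right) = - \frac{28}{5} + 3 \cdot 9 = - \frac{28}{5} + 27 = \frac{107}{5}$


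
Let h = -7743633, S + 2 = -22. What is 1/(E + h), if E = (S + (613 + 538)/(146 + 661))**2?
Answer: -651249/5042701388528 ≈ -1.2915e-7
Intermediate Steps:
S = -24 (S = -2 - 22 = -24)
E = 331859089/651249 (E = (-24 + (613 + 538)/(146 + 661))**2 = (-24 + 1151/807)**2 = (-18217/807)**2 = 331859089/651249 ≈ 509.57)
1/(E + h) = 1/(331859089/651249 - 7743633) = 1/(-5042701388528/651249) = -651249/5042701388528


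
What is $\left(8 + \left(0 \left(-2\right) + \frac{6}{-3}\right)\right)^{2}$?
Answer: $36$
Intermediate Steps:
$\left(8 + \left(0 \left(-2\right) + \frac{6}{-3}\right)\right)^{2} = \left(8 + \left(0 + 6 \left(- \frac{1}{3}\right)\right)\right)^{2} = \left(8 + \left(0 - 2\right)\right)^{2} = \left(8 - 2\right)^{2} = 6^{2} = 36$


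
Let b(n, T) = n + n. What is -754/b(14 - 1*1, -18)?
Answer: -29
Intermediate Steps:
b(n, T) = 2*n
-754/b(14 - 1*1, -18) = -754*1/(2*(14 - 1*1)) = -754*1/(2*(14 - 1)) = -754/(2*13) = -754/26 = -754*1/26 = -29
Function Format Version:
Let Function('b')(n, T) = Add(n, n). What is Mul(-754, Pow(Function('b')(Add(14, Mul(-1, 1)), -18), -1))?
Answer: -29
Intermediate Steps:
Function('b')(n, T) = Mul(2, n)
Mul(-754, Pow(Function('b')(Add(14, Mul(-1, 1)), -18), -1)) = Mul(-754, Pow(Mul(2, Add(14, Mul(-1, 1))), -1)) = Mul(-754, Pow(Mul(2, Add(14, -1)), -1)) = Mul(-754, Pow(Mul(2, 13), -1)) = Mul(-754, Pow(26, -1)) = Mul(-754, Rational(1, 26)) = -29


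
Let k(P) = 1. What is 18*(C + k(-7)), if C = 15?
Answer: 288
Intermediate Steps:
18*(C + k(-7)) = 18*(15 + 1) = 18*16 = 288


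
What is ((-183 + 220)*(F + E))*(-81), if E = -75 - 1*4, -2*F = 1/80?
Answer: 37885077/160 ≈ 2.3678e+5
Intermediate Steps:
F = -1/160 (F = -½/80 = -½*1/80 = -1/160 ≈ -0.0062500)
E = -79 (E = -75 - 4 = -79)
((-183 + 220)*(F + E))*(-81) = ((-183 + 220)*(-1/160 - 79))*(-81) = (37*(-12641/160))*(-81) = -467717/160*(-81) = 37885077/160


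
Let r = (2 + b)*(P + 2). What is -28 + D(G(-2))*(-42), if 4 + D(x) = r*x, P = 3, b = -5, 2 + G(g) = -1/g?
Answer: -805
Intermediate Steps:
G(g) = -2 - 1/g
r = -15 (r = (2 - 5)*(3 + 2) = -3*5 = -15)
D(x) = -4 - 15*x
-28 + D(G(-2))*(-42) = -28 + (-4 - 15*(-2 - 1/(-2)))*(-42) = -28 + (-4 - 15*(-2 - 1*(-½)))*(-42) = -28 + (-4 - 15*(-2 + ½))*(-42) = -28 + (-4 - 15*(-3/2))*(-42) = -28 + (-4 + 45/2)*(-42) = -28 + (37/2)*(-42) = -28 - 777 = -805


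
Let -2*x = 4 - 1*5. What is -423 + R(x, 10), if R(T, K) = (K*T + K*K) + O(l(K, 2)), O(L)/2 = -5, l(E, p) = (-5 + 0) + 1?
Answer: -328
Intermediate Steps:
l(E, p) = -4 (l(E, p) = -5 + 1 = -4)
O(L) = -10 (O(L) = 2*(-5) = -10)
x = 1/2 (x = -(4 - 1*5)/2 = -(4 - 5)/2 = -1/2*(-1) = 1/2 ≈ 0.50000)
R(T, K) = -10 + K**2 + K*T (R(T, K) = (K*T + K*K) - 10 = (K*T + K**2) - 10 = (K**2 + K*T) - 10 = -10 + K**2 + K*T)
-423 + R(x, 10) = -423 + (-10 + 10**2 + 10*(1/2)) = -423 + (-10 + 100 + 5) = -423 + 95 = -328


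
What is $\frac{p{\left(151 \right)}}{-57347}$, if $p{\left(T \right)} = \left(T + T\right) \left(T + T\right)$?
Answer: $- \frac{91204}{57347} \approx -1.5904$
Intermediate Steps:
$p{\left(T \right)} = 4 T^{2}$ ($p{\left(T \right)} = 2 T 2 T = 4 T^{2}$)
$\frac{p{\left(151 \right)}}{-57347} = \frac{4 \cdot 151^{2}}{-57347} = 4 \cdot 22801 \left(- \frac{1}{57347}\right) = 91204 \left(- \frac{1}{57347}\right) = - \frac{91204}{57347}$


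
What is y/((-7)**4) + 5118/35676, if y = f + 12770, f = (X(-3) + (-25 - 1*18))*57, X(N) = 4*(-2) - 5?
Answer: 58998841/14276346 ≈ 4.1326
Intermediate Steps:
X(N) = -13 (X(N) = -8 - 5 = -13)
f = -3192 (f = (-13 + (-25 - 1*18))*57 = (-13 + (-25 - 18))*57 = (-13 - 43)*57 = -56*57 = -3192)
y = 9578 (y = -3192 + 12770 = 9578)
y/((-7)**4) + 5118/35676 = 9578/((-7)**4) + 5118/35676 = 9578/2401 + 5118*(1/35676) = 9578*(1/2401) + 853/5946 = 9578/2401 + 853/5946 = 58998841/14276346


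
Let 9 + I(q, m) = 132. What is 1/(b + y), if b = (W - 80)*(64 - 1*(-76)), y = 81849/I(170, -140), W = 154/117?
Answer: -4797/49650329 ≈ -9.6616e-5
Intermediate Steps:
I(q, m) = 123 (I(q, m) = -9 + 132 = 123)
W = 154/117 (W = 154*(1/117) = 154/117 ≈ 1.3162)
y = 27283/41 (y = 81849/123 = 81849*(1/123) = 27283/41 ≈ 665.44)
b = -1288840/117 (b = (154/117 - 80)*(64 - 1*(-76)) = -9206*(64 + 76)/117 = -9206/117*140 = -1288840/117 ≈ -11016.)
1/(b + y) = 1/(-1288840/117 + 27283/41) = 1/(-49650329/4797) = -4797/49650329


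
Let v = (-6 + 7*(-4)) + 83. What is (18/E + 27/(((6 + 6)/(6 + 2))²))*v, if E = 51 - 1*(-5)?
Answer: 2415/4 ≈ 603.75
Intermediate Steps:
v = 49 (v = (-6 - 28) + 83 = -34 + 83 = 49)
E = 56 (E = 51 + 5 = 56)
(18/E + 27/(((6 + 6)/(6 + 2))²))*v = (18/56 + 27/(((6 + 6)/(6 + 2))²))*49 = (18*(1/56) + 27/((12/8)²))*49 = (9/28 + 27/((12*(⅛))²))*49 = (9/28 + 27/((3/2)²))*49 = (9/28 + 27/(9/4))*49 = (9/28 + 27*(4/9))*49 = (9/28 + 12)*49 = (345/28)*49 = 2415/4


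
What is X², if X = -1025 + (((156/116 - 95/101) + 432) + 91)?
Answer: 2158472242276/8579041 ≈ 2.5160e+5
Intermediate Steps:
X = -1469174/2929 (X = -1025 + (((156*(1/116) - 95*1/101) + 432) + 91) = -1025 + (((39/29 - 95/101) + 432) + 91) = -1025 + ((1184/2929 + 432) + 91) = -1025 + (1266512/2929 + 91) = -1025 + 1533051/2929 = -1469174/2929 ≈ -501.60)
X² = (-1469174/2929)² = 2158472242276/8579041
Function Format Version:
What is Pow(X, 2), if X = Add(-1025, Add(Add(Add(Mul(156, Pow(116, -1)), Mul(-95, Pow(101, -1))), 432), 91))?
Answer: Rational(2158472242276, 8579041) ≈ 2.5160e+5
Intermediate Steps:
X = Rational(-1469174, 2929) (X = Add(-1025, Add(Add(Add(Mul(156, Rational(1, 116)), Mul(-95, Rational(1, 101))), 432), 91)) = Add(-1025, Add(Add(Add(Rational(39, 29), Rational(-95, 101)), 432), 91)) = Add(-1025, Add(Add(Rational(1184, 2929), 432), 91)) = Add(-1025, Add(Rational(1266512, 2929), 91)) = Add(-1025, Rational(1533051, 2929)) = Rational(-1469174, 2929) ≈ -501.60)
Pow(X, 2) = Pow(Rational(-1469174, 2929), 2) = Rational(2158472242276, 8579041)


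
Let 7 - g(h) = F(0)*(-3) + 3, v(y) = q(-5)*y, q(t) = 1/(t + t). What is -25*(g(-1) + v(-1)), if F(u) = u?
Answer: -205/2 ≈ -102.50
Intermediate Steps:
q(t) = 1/(2*t)
v(y) = -y/10 (v(y) = ((1/2)/(-5))*y = ((1/2)*(-1/5))*y = -y/10)
g(h) = 4 (g(h) = 7 - (0*(-3) + 3) = 7 - (0 + 3) = 7 - 1*3 = 7 - 3 = 4)
-25*(g(-1) + v(-1)) = -25*(4 - 1/10*(-1)) = -25*(4 + 1/10) = -25*41/10 = -205/2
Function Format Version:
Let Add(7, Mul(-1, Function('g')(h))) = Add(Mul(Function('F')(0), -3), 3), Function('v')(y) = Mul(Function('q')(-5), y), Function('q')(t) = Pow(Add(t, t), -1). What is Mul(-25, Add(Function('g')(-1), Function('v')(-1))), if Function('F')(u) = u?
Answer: Rational(-205, 2) ≈ -102.50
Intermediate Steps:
Function('q')(t) = Mul(Rational(1, 2), Pow(t, -1)) (Function('q')(t) = Pow(Mul(2, t), -1) = Mul(Rational(1, 2), Pow(t, -1)))
Function('v')(y) = Mul(Rational(-1, 10), y) (Function('v')(y) = Mul(Mul(Rational(1, 2), Pow(-5, -1)), y) = Mul(Mul(Rational(1, 2), Rational(-1, 5)), y) = Mul(Rational(-1, 10), y))
Function('g')(h) = 4 (Function('g')(h) = Add(7, Mul(-1, Add(Mul(0, -3), 3))) = Add(7, Mul(-1, Add(0, 3))) = Add(7, Mul(-1, 3)) = Add(7, -3) = 4)
Mul(-25, Add(Function('g')(-1), Function('v')(-1))) = Mul(-25, Add(4, Mul(Rational(-1, 10), -1))) = Mul(-25, Add(4, Rational(1, 10))) = Mul(-25, Rational(41, 10)) = Rational(-205, 2)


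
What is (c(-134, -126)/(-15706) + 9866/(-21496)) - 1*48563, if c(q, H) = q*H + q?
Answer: -4099042342121/84404044 ≈ -48565.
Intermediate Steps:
c(q, H) = q + H*q (c(q, H) = H*q + q = q + H*q)
(c(-134, -126)/(-15706) + 9866/(-21496)) - 1*48563 = (-134*(1 - 126)/(-15706) + 9866/(-21496)) - 1*48563 = (-134*(-125)*(-1/15706) + 9866*(-1/21496)) - 48563 = (16750*(-1/15706) - 4933/10748) - 48563 = (-8375/7853 - 4933/10748) - 48563 = -128753349/84404044 - 48563 = -4099042342121/84404044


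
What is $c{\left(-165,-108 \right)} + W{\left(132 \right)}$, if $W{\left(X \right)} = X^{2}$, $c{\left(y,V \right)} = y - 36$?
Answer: $17223$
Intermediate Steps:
$c{\left(y,V \right)} = -36 + y$
$c{\left(-165,-108 \right)} + W{\left(132 \right)} = \left(-36 - 165\right) + 132^{2} = -201 + 17424 = 17223$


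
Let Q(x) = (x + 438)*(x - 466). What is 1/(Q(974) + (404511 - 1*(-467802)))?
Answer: 1/1589609 ≈ 6.2909e-7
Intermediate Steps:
Q(x) = (-466 + x)*(438 + x) (Q(x) = (438 + x)*(-466 + x) = (-466 + x)*(438 + x))
1/(Q(974) + (404511 - 1*(-467802))) = 1/((-204108 + 974**2 - 28*974) + (404511 - 1*(-467802))) = 1/((-204108 + 948676 - 27272) + (404511 + 467802)) = 1/(717296 + 872313) = 1/1589609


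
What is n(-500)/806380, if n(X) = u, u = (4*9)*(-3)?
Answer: -27/201595 ≈ -0.00013393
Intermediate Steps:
u = -108 (u = 36*(-3) = -108)
n(X) = -108
n(-500)/806380 = -108/806380 = -108*1/806380 = -27/201595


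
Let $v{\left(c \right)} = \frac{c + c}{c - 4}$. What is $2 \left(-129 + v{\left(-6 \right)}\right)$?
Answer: $- \frac{1278}{5} \approx -255.6$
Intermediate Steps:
$v{\left(c \right)} = \frac{2 c}{-4 + c}$
$2 \left(-129 + v{\left(-6 \right)}\right) = 2 \left(-129 + 2 \left(-6\right) \frac{1}{-4 - 6}\right) = 2 \left(-129 + 2 \left(-6\right) \frac{1}{-10}\right) = 2 \left(-129 + 2 \left(-6\right) \left(- \frac{1}{10}\right)\right) = 2 \left(-129 + \frac{6}{5}\right) = 2 \left(- \frac{639}{5}\right) = - \frac{1278}{5}$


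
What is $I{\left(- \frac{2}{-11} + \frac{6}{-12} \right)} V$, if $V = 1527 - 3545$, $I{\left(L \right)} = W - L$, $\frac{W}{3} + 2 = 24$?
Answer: $- \frac{1472131}{11} \approx -1.3383 \cdot 10^{5}$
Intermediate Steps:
$W = 66$ ($W = -6 + 3 \cdot 24 = -6 + 72 = 66$)
$I{\left(L \right)} = 66 - L$
$V = -2018$ ($V = 1527 - 3545 = -2018$)
$I{\left(- \frac{2}{-11} + \frac{6}{-12} \right)} V = \left(66 - \left(- \frac{2}{-11} + \frac{6}{-12}\right)\right) \left(-2018\right) = \left(66 - \left(\left(-2\right) \left(- \frac{1}{11}\right) + 6 \left(- \frac{1}{12}\right)\right)\right) \left(-2018\right) = \left(66 - \left(\frac{2}{11} - \frac{1}{2}\right)\right) \left(-2018\right) = \left(66 - - \frac{7}{22}\right) \left(-2018\right) = \left(66 + \frac{7}{22}\right) \left(-2018\right) = \frac{1459}{22} \left(-2018\right) = - \frac{1472131}{11}$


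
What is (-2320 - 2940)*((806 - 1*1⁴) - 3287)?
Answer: 13055320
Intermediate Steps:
(-2320 - 2940)*((806 - 1*1⁴) - 3287) = -5260*((806 - 1*1) - 3287) = -5260*((806 - 1) - 3287) = -5260*(805 - 3287) = -5260*(-2482) = 13055320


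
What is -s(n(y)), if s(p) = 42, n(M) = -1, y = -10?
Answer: -42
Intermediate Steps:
-s(n(y)) = -1*42 = -42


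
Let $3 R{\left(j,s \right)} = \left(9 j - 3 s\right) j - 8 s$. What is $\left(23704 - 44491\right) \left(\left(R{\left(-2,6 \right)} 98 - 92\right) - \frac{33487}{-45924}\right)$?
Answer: $- \frac{220431549455}{15308} \approx -1.44 \cdot 10^{7}$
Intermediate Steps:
$R{\left(j,s \right)} = - \frac{8 s}{3} + \frac{j \left(- 3 s + 9 j\right)}{3}$ ($R{\left(j,s \right)} = \frac{\left(9 j - 3 s\right) j - 8 s}{3} = \frac{\left(- 3 s + 9 j\right) j - 8 s}{3} = \frac{j \left(- 3 s + 9 j\right) - 8 s}{3} = \frac{- 8 s + j \left(- 3 s + 9 j\right)}{3} = - \frac{8 s}{3} + \frac{j \left(- 3 s + 9 j\right)}{3}$)
$\left(23704 - 44491\right) \left(\left(R{\left(-2,6 \right)} 98 - 92\right) - \frac{33487}{-45924}\right) = \left(23704 - 44491\right) \left(\left(\left(3 \left(-2\right)^{2} - 16 - \left(-2\right) 6\right) 98 - 92\right) - \frac{33487}{-45924}\right) = - 20787 \left(\left(\left(3 \cdot 4 - 16 + 12\right) 98 - 92\right) - - \frac{33487}{45924}\right) = - 20787 \left(\left(\left(12 - 16 + 12\right) 98 - 92\right) + \frac{33487}{45924}\right) = - 20787 \left(\left(8 \cdot 98 - 92\right) + \frac{33487}{45924}\right) = - 20787 \left(\left(784 - 92\right) + \frac{33487}{45924}\right) = - 20787 \left(692 + \frac{33487}{45924}\right) = \left(-20787\right) \frac{31812895}{45924} = - \frac{220431549455}{15308}$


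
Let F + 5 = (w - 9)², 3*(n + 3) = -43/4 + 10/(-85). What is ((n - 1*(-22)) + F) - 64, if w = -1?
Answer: 9461/204 ≈ 46.377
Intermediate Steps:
n = -1351/204 (n = -3 + (-43/4 + 10/(-85))/3 = -3 + (-43*¼ + 10*(-1/85))/3 = -3 + (-43/4 - 2/17)/3 = -3 + (⅓)*(-739/68) = -3 - 739/204 = -1351/204 ≈ -6.6226)
F = 95 (F = -5 + (-1 - 9)² = -5 + (-10)² = -5 + 100 = 95)
((n - 1*(-22)) + F) - 64 = ((-1351/204 - 1*(-22)) + 95) - 64 = ((-1351/204 + 22) + 95) - 64 = (3137/204 + 95) - 64 = 22517/204 - 64 = 9461/204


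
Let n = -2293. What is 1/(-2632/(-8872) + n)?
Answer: -1109/2542608 ≈ -0.00043617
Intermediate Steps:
1/(-2632/(-8872) + n) = 1/(-2632/(-8872) - 2293) = 1/(-2632*(-1/8872) - 2293) = 1/(329/1109 - 2293) = 1/(-2542608/1109) = -1109/2542608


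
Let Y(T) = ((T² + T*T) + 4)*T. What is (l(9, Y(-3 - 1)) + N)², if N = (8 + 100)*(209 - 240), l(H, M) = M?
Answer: 12194064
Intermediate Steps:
Y(T) = T*(4 + 2*T²) (Y(T) = ((T² + T²) + 4)*T = (2*T² + 4)*T = (4 + 2*T²)*T = T*(4 + 2*T²))
N = -3348 (N = 108*(-31) = -3348)
(l(9, Y(-3 - 1)) + N)² = (2*(-3 - 1)*(2 + (-3 - 1)²) - 3348)² = (2*(-4)*(2 + (-4)²) - 3348)² = (2*(-4)*(2 + 16) - 3348)² = (2*(-4)*18 - 3348)² = (-144 - 3348)² = (-3492)² = 12194064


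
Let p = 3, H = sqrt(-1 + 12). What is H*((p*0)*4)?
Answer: 0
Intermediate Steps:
H = sqrt(11) ≈ 3.3166
H*((p*0)*4) = sqrt(11)*((3*0)*4) = sqrt(11)*(0*4) = sqrt(11)*0 = 0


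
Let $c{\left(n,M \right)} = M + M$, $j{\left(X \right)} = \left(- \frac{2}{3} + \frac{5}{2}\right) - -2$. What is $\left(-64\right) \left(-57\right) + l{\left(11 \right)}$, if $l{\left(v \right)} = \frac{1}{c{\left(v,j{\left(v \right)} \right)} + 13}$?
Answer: $\frac{226179}{62} \approx 3648.0$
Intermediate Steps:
$j{\left(X \right)} = \frac{23}{6}$ ($j{\left(X \right)} = \left(\left(-2\right) \frac{1}{3} + 5 \cdot \frac{1}{2}\right) + 2 = \left(- \frac{2}{3} + \frac{5}{2}\right) + 2 = \frac{11}{6} + 2 = \frac{23}{6}$)
$c{\left(n,M \right)} = 2 M$
$l{\left(v \right)} = \frac{3}{62}$ ($l{\left(v \right)} = \frac{1}{2 \cdot \frac{23}{6} + 13} = \frac{1}{\frac{23}{3} + 13} = \frac{1}{\frac{62}{3}} = \frac{3}{62}$)
$\left(-64\right) \left(-57\right) + l{\left(11 \right)} = \left(-64\right) \left(-57\right) + \frac{3}{62} = 3648 + \frac{3}{62} = \frac{226179}{62}$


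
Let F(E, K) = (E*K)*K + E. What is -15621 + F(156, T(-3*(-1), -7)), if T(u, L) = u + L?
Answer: -12969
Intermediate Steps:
T(u, L) = L + u
F(E, K) = E + E*K² (F(E, K) = E*K² + E = E + E*K²)
-15621 + F(156, T(-3*(-1), -7)) = -15621 + 156*(1 + (-7 - 3*(-1))²) = -15621 + 156*(1 + (-7 + 3)²) = -15621 + 156*(1 + (-4)²) = -15621 + 156*(1 + 16) = -15621 + 156*17 = -15621 + 2652 = -12969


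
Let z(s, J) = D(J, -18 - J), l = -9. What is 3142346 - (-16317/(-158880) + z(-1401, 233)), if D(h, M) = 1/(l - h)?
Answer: 20136655311721/6408160 ≈ 3.1423e+6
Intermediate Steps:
D(h, M) = 1/(-9 - h)
z(s, J) = -1/(9 + J)
3142346 - (-16317/(-158880) + z(-1401, 233)) = 3142346 - (-16317/(-158880) - 1/(9 + 233)) = 3142346 - (-16317*(-1/158880) - 1/242) = 3142346 - (5439/52960 - 1*1/242) = 3142346 - (5439/52960 - 1/242) = 3142346 - 1*631639/6408160 = 3142346 - 631639/6408160 = 20136655311721/6408160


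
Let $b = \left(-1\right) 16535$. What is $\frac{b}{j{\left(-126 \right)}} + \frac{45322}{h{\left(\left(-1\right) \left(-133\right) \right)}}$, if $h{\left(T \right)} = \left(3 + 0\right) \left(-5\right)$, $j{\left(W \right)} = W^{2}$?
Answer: $- \frac{239926699}{79380} \approx -3022.5$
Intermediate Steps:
$b = -16535$
$h{\left(T \right)} = -15$ ($h{\left(T \right)} = 3 \left(-5\right) = -15$)
$\frac{b}{j{\left(-126 \right)}} + \frac{45322}{h{\left(\left(-1\right) \left(-133\right) \right)}} = - \frac{16535}{\left(-126\right)^{2}} + \frac{45322}{-15} = - \frac{16535}{15876} + 45322 \left(- \frac{1}{15}\right) = \left(-16535\right) \frac{1}{15876} - \frac{45322}{15} = - \frac{16535}{15876} - \frac{45322}{15} = - \frac{239926699}{79380}$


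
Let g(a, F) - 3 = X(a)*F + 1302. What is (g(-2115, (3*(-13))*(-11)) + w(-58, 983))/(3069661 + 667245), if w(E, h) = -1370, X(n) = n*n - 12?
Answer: 959504156/1868453 ≈ 513.53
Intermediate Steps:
X(n) = -12 + n² (X(n) = n² - 12 = -12 + n²)
g(a, F) = 1305 + F*(-12 + a²) (g(a, F) = 3 + ((-12 + a²)*F + 1302) = 3 + (F*(-12 + a²) + 1302) = 3 + (1302 + F*(-12 + a²)) = 1305 + F*(-12 + a²))
(g(-2115, (3*(-13))*(-11)) + w(-58, 983))/(3069661 + 667245) = ((1305 + ((3*(-13))*(-11))*(-12 + (-2115)²)) - 1370)/(3069661 + 667245) = ((1305 + (-39*(-11))*(-12 + 4473225)) - 1370)/3736906 = ((1305 + 429*4473213) - 1370)*(1/3736906) = ((1305 + 1919008377) - 1370)*(1/3736906) = (1919009682 - 1370)*(1/3736906) = 1919008312*(1/3736906) = 959504156/1868453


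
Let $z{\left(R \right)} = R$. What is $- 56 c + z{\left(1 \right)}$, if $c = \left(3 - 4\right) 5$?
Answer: $281$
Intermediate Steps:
$c = -5$ ($c = \left(-1\right) 5 = -5$)
$- 56 c + z{\left(1 \right)} = \left(-56\right) \left(-5\right) + 1 = 280 + 1 = 281$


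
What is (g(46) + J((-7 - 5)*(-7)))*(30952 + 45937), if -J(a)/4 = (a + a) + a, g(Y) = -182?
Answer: -91497910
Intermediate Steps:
J(a) = -12*a (J(a) = -4*((a + a) + a) = -4*(2*a + a) = -12*a)
(g(46) + J((-7 - 5)*(-7)))*(30952 + 45937) = (-182 - 12*(-7 - 5)*(-7))*(30952 + 45937) = (-182 - (-144)*(-7))*76889 = (-182 - 12*84)*76889 = (-182 - 1008)*76889 = -1190*76889 = -91497910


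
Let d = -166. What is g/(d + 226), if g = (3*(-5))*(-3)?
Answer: ¾ ≈ 0.75000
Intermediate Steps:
g = 45 (g = -15*(-3) = 45)
g/(d + 226) = 45/(-166 + 226) = 45/60 = (1/60)*45 = ¾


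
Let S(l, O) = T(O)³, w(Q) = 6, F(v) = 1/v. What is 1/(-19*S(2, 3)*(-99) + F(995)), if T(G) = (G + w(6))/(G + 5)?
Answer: 509440/1364393267 ≈ 0.00037338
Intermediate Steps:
T(G) = (6 + G)/(5 + G) (T(G) = (G + 6)/(G + 5) = (6 + G)/(5 + G))
S(l, O) = (6 + O)³/(5 + O)³ (S(l, O) = ((6 + O)/(5 + O))³ = (6 + O)³/(5 + O)³)
1/(-19*S(2, 3)*(-99) + F(995)) = 1/(-19*(6 + 3)³/(5 + 3)³*(-99) + 1/995) = 1/(-19*9³/8³*(-99) + 1/995) = 1/(-19*729/512*(-99) + 1/995) = 1/(-13851/512*(-99) + 1/995) = 1/(1371249/512 + 1/995) = 1/(1364393267/509440) = 509440/1364393267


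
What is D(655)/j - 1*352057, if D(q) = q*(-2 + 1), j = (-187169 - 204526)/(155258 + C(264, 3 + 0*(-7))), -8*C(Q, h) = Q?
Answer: -27559458848/78339 ≈ -3.5180e+5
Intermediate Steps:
C(Q, h) = -Q/8
j = -78339/31045 (j = (-187169 - 204526)/(155258 - ⅛*264) = -391695/(155258 - 33) = -391695/155225 = -391695*1/155225 = -78339/31045 ≈ -2.5234)
D(q) = -q (D(q) = q*(-1) = -q)
D(655)/j - 1*352057 = (-1*655)/(-78339/31045) - 1*352057 = -655*(-31045/78339) - 352057 = 20334475/78339 - 352057 = -27559458848/78339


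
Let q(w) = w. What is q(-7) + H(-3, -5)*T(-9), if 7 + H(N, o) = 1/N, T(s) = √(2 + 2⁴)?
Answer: -7 - 22*√2 ≈ -38.113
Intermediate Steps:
T(s) = 3*√2 (T(s) = √(2 + 16) = √18 = 3*√2)
H(N, o) = -7 + 1/N
q(-7) + H(-3, -5)*T(-9) = -7 + (-7 + 1/(-3))*(3*√2) = -7 + (-7 - ⅓)*(3*√2) = -7 - 22*√2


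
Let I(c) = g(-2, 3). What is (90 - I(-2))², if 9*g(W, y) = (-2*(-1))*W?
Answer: 662596/81 ≈ 8180.2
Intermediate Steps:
g(W, y) = 2*W/9 (g(W, y) = ((-2*(-1))*W)/9 = (2*W)/9 = 2*W/9)
I(c) = -4/9 (I(c) = (2/9)*(-2) = -4/9)
(90 - I(-2))² = (90 - 1*(-4/9))² = (90 + 4/9)² = (814/9)² = 662596/81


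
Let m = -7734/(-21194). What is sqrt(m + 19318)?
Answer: sqrt(2169383007661)/10597 ≈ 138.99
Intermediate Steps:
m = 3867/10597 (m = -7734*(-1/21194) = 3867/10597 ≈ 0.36491)
sqrt(m + 19318) = sqrt(3867/10597 + 19318) = sqrt(204716713/10597) = sqrt(2169383007661)/10597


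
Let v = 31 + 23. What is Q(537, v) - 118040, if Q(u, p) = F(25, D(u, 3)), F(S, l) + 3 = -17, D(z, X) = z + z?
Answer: -118060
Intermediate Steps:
D(z, X) = 2*z
F(S, l) = -20 (F(S, l) = -3 - 17 = -20)
v = 54
Q(u, p) = -20
Q(537, v) - 118040 = -20 - 118040 = -118060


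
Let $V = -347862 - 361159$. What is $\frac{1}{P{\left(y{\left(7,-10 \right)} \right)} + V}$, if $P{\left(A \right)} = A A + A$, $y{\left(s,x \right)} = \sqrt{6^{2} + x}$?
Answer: $- \frac{708995}{502673909999} - \frac{\sqrt{26}}{502673909999} \approx -1.4105 \cdot 10^{-6}$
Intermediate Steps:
$y{\left(s,x \right)} = \sqrt{36 + x}$
$V = -709021$
$P{\left(A \right)} = A + A^{2}$ ($P{\left(A \right)} = A^{2} + A = A + A^{2}$)
$\frac{1}{P{\left(y{\left(7,-10 \right)} \right)} + V} = \frac{1}{\sqrt{36 - 10} \left(1 + \sqrt{36 - 10}\right) - 709021} = \frac{1}{\sqrt{26} \left(1 + \sqrt{26}\right) - 709021} = \frac{1}{-709021 + \sqrt{26} \left(1 + \sqrt{26}\right)}$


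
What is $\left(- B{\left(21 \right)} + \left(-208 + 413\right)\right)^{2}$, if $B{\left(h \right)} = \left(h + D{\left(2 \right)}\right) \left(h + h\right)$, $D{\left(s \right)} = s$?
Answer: $579121$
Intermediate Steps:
$B{\left(h \right)} = 2 h \left(2 + h\right)$ ($B{\left(h \right)} = \left(h + 2\right) \left(h + h\right) = \left(2 + h\right) 2 h = 2 h \left(2 + h\right)$)
$\left(- B{\left(21 \right)} + \left(-208 + 413\right)\right)^{2} = \left(- 2 \cdot 21 \left(2 + 21\right) + \left(-208 + 413\right)\right)^{2} = \left(- 2 \cdot 21 \cdot 23 + 205\right)^{2} = \left(\left(-1\right) 966 + 205\right)^{2} = \left(-966 + 205\right)^{2} = \left(-761\right)^{2} = 579121$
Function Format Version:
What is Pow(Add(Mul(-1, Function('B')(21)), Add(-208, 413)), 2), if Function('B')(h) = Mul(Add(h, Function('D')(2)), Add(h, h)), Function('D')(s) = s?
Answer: 579121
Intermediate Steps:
Function('B')(h) = Mul(2, h, Add(2, h)) (Function('B')(h) = Mul(Add(h, 2), Add(h, h)) = Mul(Add(2, h), Mul(2, h)) = Mul(2, h, Add(2, h)))
Pow(Add(Mul(-1, Function('B')(21)), Add(-208, 413)), 2) = Pow(Add(Mul(-1, Mul(2, 21, Add(2, 21))), Add(-208, 413)), 2) = Pow(Add(Mul(-1, Mul(2, 21, 23)), 205), 2) = Pow(Add(Mul(-1, 966), 205), 2) = Pow(Add(-966, 205), 2) = Pow(-761, 2) = 579121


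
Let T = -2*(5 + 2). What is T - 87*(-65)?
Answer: 5641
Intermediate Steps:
T = -14 (T = -2*7 = -14)
T - 87*(-65) = -14 - 87*(-65) = -14 + 5655 = 5641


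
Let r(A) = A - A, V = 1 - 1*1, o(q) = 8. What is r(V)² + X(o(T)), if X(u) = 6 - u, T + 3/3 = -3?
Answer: -2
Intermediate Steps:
T = -4 (T = -1 - 3 = -4)
V = 0 (V = 1 - 1 = 0)
r(A) = 0
r(V)² + X(o(T)) = 0² + (6 - 1*8) = 0 + (6 - 8) = 0 - 2 = -2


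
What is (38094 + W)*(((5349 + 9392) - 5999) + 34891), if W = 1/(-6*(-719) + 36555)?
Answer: 67930633254871/40869 ≈ 1.6622e+9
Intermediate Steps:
W = 1/40869 (W = 1/(4314 + 36555) = 1/40869 ≈ 2.4468e-5)
(38094 + W)*(((5349 + 9392) - 5999) + 34891) = (38094 + 1/40869)*(((5349 + 9392) - 5999) + 34891) = 1556863687*((14741 - 5999) + 34891)/40869 = 1556863687*(8742 + 34891)/40869 = (1556863687/40869)*43633 = 67930633254871/40869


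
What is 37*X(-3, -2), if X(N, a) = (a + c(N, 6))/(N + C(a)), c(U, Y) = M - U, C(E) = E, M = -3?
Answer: 74/5 ≈ 14.800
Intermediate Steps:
c(U, Y) = -3 - U
X(N, a) = (-3 + a - N)/(N + a) (X(N, a) = (a + (-3 - N))/(N + a) = (-3 + a - N)/(N + a))
37*X(-3, -2) = 37*((-3 - 2 - 1*(-3))/(-3 - 2)) = 37*((-3 - 2 + 3)/(-5)) = 37*(-1/5*(-2)) = 37*(2/5) = 74/5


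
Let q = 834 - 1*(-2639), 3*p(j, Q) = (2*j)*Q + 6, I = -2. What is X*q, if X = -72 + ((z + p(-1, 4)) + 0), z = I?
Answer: -777952/3 ≈ -2.5932e+5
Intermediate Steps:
z = -2
p(j, Q) = 2 + 2*Q*j/3 (p(j, Q) = ((2*j)*Q + 6)/3 = (2*Q*j + 6)/3 = (6 + 2*Q*j)/3 = 2 + 2*Q*j/3)
q = 3473 (q = 834 + 2639 = 3473)
X = -224/3 (X = -72 + ((-2 + (2 + (2/3)*4*(-1))) + 0) = -72 + ((-2 + (2 - 8/3)) + 0) = -72 + ((-2 - 2/3) + 0) = -72 + (-8/3 + 0) = -72 - 8/3 = -224/3 ≈ -74.667)
X*q = -224/3*3473 = -777952/3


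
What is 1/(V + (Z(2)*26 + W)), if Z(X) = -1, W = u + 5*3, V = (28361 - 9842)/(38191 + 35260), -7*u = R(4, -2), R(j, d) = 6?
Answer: -73451/852400 ≈ -0.086170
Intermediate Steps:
u = -6/7 (u = -⅐*6 = -6/7 ≈ -0.85714)
V = 18519/73451 ≈ 0.25213
W = 99/7 (W = -6/7 + 5*3 = -6/7 + 15 = 99/7 ≈ 14.143)
1/(V + (Z(2)*26 + W)) = 1/(18519/73451 + (-1*26 + 99/7)) = 1/(18519/73451 + (-26 + 99/7)) = 1/(18519/73451 - 83/7) = 1/(-852400/73451) = -73451/852400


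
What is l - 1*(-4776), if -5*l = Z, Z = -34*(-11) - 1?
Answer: 23507/5 ≈ 4701.4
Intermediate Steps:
Z = 373 (Z = 374 - 1 = 373)
l = -373/5 (l = -⅕*373 = -373/5 ≈ -74.600)
l - 1*(-4776) = -373/5 - 1*(-4776) = -373/5 + 4776 = 23507/5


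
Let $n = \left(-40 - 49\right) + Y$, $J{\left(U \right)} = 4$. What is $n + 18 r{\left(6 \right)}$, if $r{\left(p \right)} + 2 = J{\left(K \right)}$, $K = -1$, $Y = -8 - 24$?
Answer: $-85$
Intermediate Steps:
$Y = -32$
$r{\left(p \right)} = 2$ ($r{\left(p \right)} = -2 + 4 = 2$)
$n = -121$ ($n = \left(-40 - 49\right) - 32 = -89 - 32 = -121$)
$n + 18 r{\left(6 \right)} = -121 + 18 \cdot 2 = -121 + 36 = -85$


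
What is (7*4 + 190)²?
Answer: 47524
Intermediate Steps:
(7*4 + 190)² = (28 + 190)² = 218² = 47524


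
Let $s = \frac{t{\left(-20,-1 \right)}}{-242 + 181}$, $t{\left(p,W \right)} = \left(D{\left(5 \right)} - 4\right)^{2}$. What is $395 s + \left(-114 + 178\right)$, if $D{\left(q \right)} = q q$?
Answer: $- \frac{170291}{61} \approx -2791.7$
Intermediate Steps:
$D{\left(q \right)} = q^{2}$
$t{\left(p,W \right)} = 441$ ($t{\left(p,W \right)} = \left(5^{2} - 4\right)^{2} = \left(25 - 4\right)^{2} = 21^{2} = 441$)
$s = - \frac{441}{61}$ ($s = \frac{441}{-242 + 181} = \frac{441}{-61} = 441 \left(- \frac{1}{61}\right) = - \frac{441}{61} \approx -7.2295$)
$395 s + \left(-114 + 178\right) = 395 \left(- \frac{441}{61}\right) + \left(-114 + 178\right) = - \frac{174195}{61} + 64 = - \frac{170291}{61}$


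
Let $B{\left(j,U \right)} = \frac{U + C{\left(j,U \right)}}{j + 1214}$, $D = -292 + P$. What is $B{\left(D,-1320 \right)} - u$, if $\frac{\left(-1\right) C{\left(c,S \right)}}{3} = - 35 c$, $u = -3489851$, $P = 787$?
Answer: $\frac{5964206014}{1709} \approx 3.4899 \cdot 10^{6}$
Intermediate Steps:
$C{\left(c,S \right)} = 105 c$ ($C{\left(c,S \right)} = - 3 \left(- 35 c\right) = 105 c$)
$D = 495$ ($D = -292 + 787 = 495$)
$B{\left(j,U \right)} = \frac{U + 105 j}{1214 + j}$ ($B{\left(j,U \right)} = \frac{U + 105 j}{j + 1214} = \frac{U + 105 j}{1214 + j}$)
$B{\left(D,-1320 \right)} - u = \frac{-1320 + 105 \cdot 495}{1214 + 495} - -3489851 = \frac{-1320 + 51975}{1709} + 3489851 = \frac{1}{1709} \cdot 50655 + 3489851 = \frac{50655}{1709} + 3489851 = \frac{5964206014}{1709}$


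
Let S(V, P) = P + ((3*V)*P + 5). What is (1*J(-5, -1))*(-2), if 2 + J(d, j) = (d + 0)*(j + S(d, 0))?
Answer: 44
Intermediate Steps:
S(V, P) = 5 + P + 3*P*V (S(V, P) = P + (3*P*V + 5) = P + (5 + 3*P*V) = 5 + P + 3*P*V)
J(d, j) = -2 + d*(5 + j) (J(d, j) = -2 + (d + 0)*(j + (5 + 0 + 3*0*d)) = -2 + d*(j + (5 + 0 + 0)) = -2 + d*(j + 5) = -2 + d*(5 + j))
(1*J(-5, -1))*(-2) = (1*(-2 + 5*(-5) - 5*(-1)))*(-2) = (1*(-2 - 25 + 5))*(-2) = (1*(-22))*(-2) = -22*(-2) = 44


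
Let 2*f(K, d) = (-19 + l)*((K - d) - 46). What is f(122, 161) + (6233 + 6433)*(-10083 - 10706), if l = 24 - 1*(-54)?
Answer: -526631963/2 ≈ -2.6332e+8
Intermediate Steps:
l = 78 (l = 24 + 54 = 78)
f(K, d) = -1357 - 59*d/2 + 59*K/2 (f(K, d) = ((-19 + 78)*((K - d) - 46))/2 = (59*(-46 + K - d))/2 = (-2714 - 59*d + 59*K)/2 = -1357 - 59*d/2 + 59*K/2)
f(122, 161) + (6233 + 6433)*(-10083 - 10706) = (-1357 - 59/2*161 + (59/2)*122) + (6233 + 6433)*(-10083 - 10706) = (-1357 - 9499/2 + 3599) + 12666*(-20789) = -5015/2 - 263313474 = -526631963/2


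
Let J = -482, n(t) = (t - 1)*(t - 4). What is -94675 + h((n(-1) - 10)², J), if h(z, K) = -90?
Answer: -94765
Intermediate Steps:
n(t) = (-1 + t)*(-4 + t)
-94675 + h((n(-1) - 10)², J) = -94675 - 90 = -94765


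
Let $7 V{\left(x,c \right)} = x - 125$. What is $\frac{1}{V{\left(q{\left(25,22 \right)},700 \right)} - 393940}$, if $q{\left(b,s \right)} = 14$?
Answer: $- \frac{7}{2757691} \approx -2.5384 \cdot 10^{-6}$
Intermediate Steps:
$V{\left(x,c \right)} = - \frac{125}{7} + \frac{x}{7}$ ($V{\left(x,c \right)} = \frac{x - 125}{7} = \frac{-125 + x}{7} = - \frac{125}{7} + \frac{x}{7}$)
$\frac{1}{V{\left(q{\left(25,22 \right)},700 \right)} - 393940} = \frac{1}{\left(- \frac{125}{7} + \frac{1}{7} \cdot 14\right) - 393940} = \frac{1}{\left(- \frac{125}{7} + 2\right) - 393940} = \frac{1}{- \frac{111}{7} - 393940} = \frac{1}{- \frac{2757691}{7}} = - \frac{7}{2757691}$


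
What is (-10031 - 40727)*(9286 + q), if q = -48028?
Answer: 1966466436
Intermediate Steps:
(-10031 - 40727)*(9286 + q) = (-10031 - 40727)*(9286 - 48028) = -50758*(-38742) = 1966466436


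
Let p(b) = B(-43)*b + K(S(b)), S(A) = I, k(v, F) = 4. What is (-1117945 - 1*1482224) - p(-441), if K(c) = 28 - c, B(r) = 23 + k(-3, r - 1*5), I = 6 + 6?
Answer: -2588278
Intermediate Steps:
I = 12
B(r) = 27 (B(r) = 23 + 4 = 27)
S(A) = 12
p(b) = 16 + 27*b (p(b) = 27*b + (28 - 1*12) = 27*b + (28 - 12) = 27*b + 16 = 16 + 27*b)
(-1117945 - 1*1482224) - p(-441) = (-1117945 - 1*1482224) - (16 + 27*(-441)) = (-1117945 - 1482224) - (16 - 11907) = -2600169 - 1*(-11891) = -2600169 + 11891 = -2588278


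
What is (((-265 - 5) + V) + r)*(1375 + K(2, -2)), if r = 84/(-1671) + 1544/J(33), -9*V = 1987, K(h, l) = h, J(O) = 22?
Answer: -3548941335/6127 ≈ -5.7923e+5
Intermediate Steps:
V = -1987/9 (V = -1/9*1987 = -1987/9 ≈ -220.78)
r = 429696/6127 (r = 84/(-1671) + 1544/22 = 84*(-1/1671) + 1544*(1/22) = -28/557 + 772/11 = 429696/6127 ≈ 70.132)
(((-265 - 5) + V) + r)*(1375 + K(2, -2)) = (((-265 - 5) - 1987/9) + 429696/6127)*(1375 + 2) = ((-270 - 1987/9) + 429696/6127)*1377 = (-4417/9 + 429696/6127)*1377 = -23195695/55143*1377 = -3548941335/6127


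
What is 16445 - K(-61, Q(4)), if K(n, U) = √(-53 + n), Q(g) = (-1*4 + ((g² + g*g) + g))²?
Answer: 16445 - I*√114 ≈ 16445.0 - 10.677*I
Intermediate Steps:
Q(g) = (-4 + g + 2*g²)² (Q(g) = (-4 + ((g² + g²) + g))² = (-4 + (2*g² + g))² = (-4 + (g + 2*g²))² = (-4 + g + 2*g²)²)
16445 - K(-61, Q(4)) = 16445 - √(-53 - 61) = 16445 - √(-114) = 16445 - I*√114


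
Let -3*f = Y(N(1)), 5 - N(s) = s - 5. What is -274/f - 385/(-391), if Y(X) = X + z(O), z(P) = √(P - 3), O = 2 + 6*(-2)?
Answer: 1464404/18377 - 411*I*√13/47 ≈ 79.687 - 31.529*I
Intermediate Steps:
O = -10 (O = 2 - 12 = -10)
z(P) = √(-3 + P)
N(s) = 10 - s (N(s) = 5 - (s - 5) = 5 - (-5 + s) = 5 + (5 - s) = 10 - s)
Y(X) = X + I*√13 (Y(X) = X + √(-3 - 10) = X + √(-13) = X + I*√13)
f = -3 - I*√13/3 (f = -((10 - 1*1) + I*√13)/3 = -((10 - 1) + I*√13)/3 = -(9 + I*√13)/3 = -3 - I*√13/3 ≈ -3.0 - 1.2019*I)
-274/f - 385/(-391) = -274/(-3 - I*√13/3) - 385/(-391) = -274/(-3 - I*√13/3) - 385*(-1/391) = -274/(-3 - I*√13/3) + 385/391 = 385/391 - 274/(-3 - I*√13/3)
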